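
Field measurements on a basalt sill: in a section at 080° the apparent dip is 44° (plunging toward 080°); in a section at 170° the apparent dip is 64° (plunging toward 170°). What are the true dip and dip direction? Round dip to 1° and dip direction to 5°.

Each apparent-dip line lies in the plane. As unit vectors (x east, y north, z up), v₁ plunges 44°→080° and v₂ plunges 64°→170°.
Cross product v₁ × v₂ gives the pole to the plane: n ∝ (0.412, -0.584, 0.315).
Dip δ = arctan(|n_h|/n_z) = arctan(0.715/0.315) = 66.2°.
Dip direction = atan2(0.412, -0.584) = 145° (azimuth of n's horizontal projection).

true dip 66°, dip direction 145°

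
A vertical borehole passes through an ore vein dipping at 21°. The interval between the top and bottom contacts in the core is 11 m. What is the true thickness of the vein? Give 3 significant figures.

10.3 m

True thickness t = h · cos(dip) = 11 × cos 21°
t = 11 × 0.9336 = 10.269 m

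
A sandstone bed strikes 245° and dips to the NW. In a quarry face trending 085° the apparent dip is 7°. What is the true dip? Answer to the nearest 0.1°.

19.7°

β = acute angle between strike 245° and section 085° = 20°.
tan(true dip) = tan 7° / sin 20° = 0.3590
true dip = arctan 0.3590 = 19.75°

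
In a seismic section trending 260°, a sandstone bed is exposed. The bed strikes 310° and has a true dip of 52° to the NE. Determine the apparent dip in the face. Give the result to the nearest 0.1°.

Angle between strike (310°) and section (260°): β = 50°.
tan α = tan 52° × sin 50° = 1.2799 × 0.7660 = 0.9805
apparent dip = arctan 0.9805 = 44.44°

44.4°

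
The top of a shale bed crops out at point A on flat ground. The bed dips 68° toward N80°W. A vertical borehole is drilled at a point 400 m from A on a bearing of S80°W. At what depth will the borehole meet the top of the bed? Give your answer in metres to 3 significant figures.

The hole lies 20° from the dip direction, so the down-dip offset is 400 × cos 20° = 375.88 m.
Depth = down-dip offset × tan(dip) = 375.88 × tan 68° = 375.88 × 2.4751
Depth = 930.33 m

930 m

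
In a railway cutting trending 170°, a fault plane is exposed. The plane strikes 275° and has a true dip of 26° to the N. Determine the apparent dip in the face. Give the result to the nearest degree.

25°

Angle between strike (275°) and section (170°): β = 75°.
tan(apparent dip) = tan 26° · sin 75° = 0.4711
α = arctan(0.4711) = 25.23°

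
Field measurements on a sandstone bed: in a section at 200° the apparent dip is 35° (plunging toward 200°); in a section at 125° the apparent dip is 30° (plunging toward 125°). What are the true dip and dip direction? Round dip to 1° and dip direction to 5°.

The two traces are lines in the plane: v₁ = (sin 200°·cos 35°, cos 200°·cos 35°, −sin 35°), v₂ = (sin 125°·cos 30°, cos 125°·cos 30°, −sin 30°).
Cross product v₁ × v₂ gives the pole to the plane: n ∝ (0.100, -0.547, 0.685).
Dip δ = arctan(|n_h|/n_z) = arctan(0.556/0.685) = 39.1°.
Dip direction = azimuth of (n_x, n_y) = atan2(0.100, -0.547) = 170°.

true dip 39°, dip direction 170°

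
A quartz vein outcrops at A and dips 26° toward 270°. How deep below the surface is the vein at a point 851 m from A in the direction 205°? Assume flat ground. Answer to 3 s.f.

175 m

The hole lies 65° from the dip direction, so the down-dip offset is 851 × cos 65° = 359.65 m.
Depth = down-dip offset × tan(dip) = 359.65 × tan 26° = 359.65 × 0.4877
Depth = 175.41 m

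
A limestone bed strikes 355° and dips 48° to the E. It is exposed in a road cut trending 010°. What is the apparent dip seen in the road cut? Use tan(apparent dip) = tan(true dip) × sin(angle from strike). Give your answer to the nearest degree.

16°

The section lies 15° from the strike.
tan α = tan 48° × sin 15° = 1.1106 × 0.2588 = 0.2874
apparent dip = arctan 0.2874 = 16.04°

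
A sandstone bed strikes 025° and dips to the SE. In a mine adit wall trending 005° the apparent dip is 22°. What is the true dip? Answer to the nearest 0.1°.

49.8°

The section is 20° from the strike.
tan(true dip) = tan 22° / sin 20° = 1.1813
true dip = arctan 1.1813 = 49.75°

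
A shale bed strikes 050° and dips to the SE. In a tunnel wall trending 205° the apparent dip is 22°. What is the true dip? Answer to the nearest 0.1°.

β = acute angle between strike 050° and section 205° = 25°.
tan(true dip) = tan 22° / sin 25° = 0.9560
δ = arctan(0.9560) = 43.71°

43.7°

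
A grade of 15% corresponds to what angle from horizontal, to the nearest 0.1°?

tan θ = 15/100 = 0.1500
θ = arctan(0.1500) = 8.53°

8.5°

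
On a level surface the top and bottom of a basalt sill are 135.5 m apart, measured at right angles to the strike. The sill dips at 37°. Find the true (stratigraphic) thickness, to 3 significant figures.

81.5 m

True thickness t = w · sin(dip) = 135.5 × sin 37°
t = 135.5 × 0.6018 = 81.546 m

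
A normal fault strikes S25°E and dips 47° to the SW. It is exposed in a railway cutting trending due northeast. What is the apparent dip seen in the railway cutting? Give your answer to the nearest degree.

Angle between strike (S25°E) and section (due northeast): β = 70°.
tan α = tan 47° × sin 70° = 1.0724 × 0.9397 = 1.0077
apparent dip = arctan 1.0077 = 45.22°

45°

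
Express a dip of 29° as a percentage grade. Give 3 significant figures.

55.4%

grade % = 100 × tan 29° = 100 × 0.5543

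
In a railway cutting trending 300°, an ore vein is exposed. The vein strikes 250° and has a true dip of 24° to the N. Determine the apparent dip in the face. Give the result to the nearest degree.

19°

The section lies 50° from the strike.
tan(apparent dip) = tan 24° · sin 50° = 0.3411
α = arctan(0.3411) = 18.83°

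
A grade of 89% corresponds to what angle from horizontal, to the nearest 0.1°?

41.7°

tan θ = 89/100 = 0.8900
θ = arctan(0.8900) = 41.67°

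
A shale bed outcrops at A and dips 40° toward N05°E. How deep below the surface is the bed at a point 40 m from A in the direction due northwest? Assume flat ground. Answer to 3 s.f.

21.6 m

The hole lies 50° from the dip direction, so the down-dip offset is 40 × cos 50° = 25.71 m.
Depth = down-dip offset × tan(dip) = 25.71 × tan 40° = 25.71 × 0.8391
Depth = 21.57 m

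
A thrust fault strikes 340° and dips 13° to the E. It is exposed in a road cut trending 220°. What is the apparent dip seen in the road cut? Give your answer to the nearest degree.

Angle between strike (340°) and section (220°): β = 60°.
tan α = tan 13° × sin 60° = 0.2309 × 0.8660 = 0.1999
α = arctan(0.1999) = 11.31°

11°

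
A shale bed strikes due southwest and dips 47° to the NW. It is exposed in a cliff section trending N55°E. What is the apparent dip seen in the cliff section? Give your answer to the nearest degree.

The strike is due southwest and the section trends N55°E; the acute angle between them is β = 10°.
tan α = tan 47° × sin 10° = 1.0724 × 0.1736 = 0.1862
α = arctan(0.1862) = 10.55°

11°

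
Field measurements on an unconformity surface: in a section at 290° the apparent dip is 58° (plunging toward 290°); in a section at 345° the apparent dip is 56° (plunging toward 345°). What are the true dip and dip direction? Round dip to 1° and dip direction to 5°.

true dip 60°, dip direction 315°

Represent each trace as a vector plunging at its apparent dip toward its trend (east-north-up frame): v₁ = (-0.498, 0.181, -0.848), v₂ = (-0.145, 0.540, -0.829).
n = v₁ × v₂ = (-0.308, 0.290, 0.243) (taken with n_z > 0).
Dip δ = arctan(|n_h|/n_z) = arctan(0.423/0.243) = 60.1°.
Dip direction = atan2(-0.308, 0.290) = 313° (azimuth of n's horizontal projection).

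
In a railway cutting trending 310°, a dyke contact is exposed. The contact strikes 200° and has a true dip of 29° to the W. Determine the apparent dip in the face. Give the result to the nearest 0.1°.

The strike is 200° and the section trends 310°; the acute angle between them is β = 70°.
tan α = tan 29° × sin 70° = 0.5543 × 0.9397 = 0.5209
apparent dip = arctan 0.5209 = 27.51°

27.5°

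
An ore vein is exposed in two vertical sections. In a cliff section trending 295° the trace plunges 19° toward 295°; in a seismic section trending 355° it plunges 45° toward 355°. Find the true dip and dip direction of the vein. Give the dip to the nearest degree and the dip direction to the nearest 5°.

true dip 45°, dip direction 005°

The two traces are lines in the plane: v₁ = (sin 295°·cos 19°, cos 295°·cos 19°, −sin 19°), v₂ = (sin 355°·cos 45°, cos 355°·cos 45°, −sin 45°).
Cross product v₁ × v₂ gives the pole to the plane: n ∝ (0.053, 0.586, 0.579).
Dip δ = arctan(|n_h|/n_z) = arctan(0.588/0.579) = 45.5°.
Dip direction = atan2(0.053, 0.586) = 5° (azimuth of n's horizontal projection).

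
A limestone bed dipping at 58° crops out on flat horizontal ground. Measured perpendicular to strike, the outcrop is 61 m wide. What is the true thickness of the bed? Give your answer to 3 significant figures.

51.7 m

True thickness t = w · sin(dip) = 61 × sin 58°
t = 61 × 0.8480 = 51.731 m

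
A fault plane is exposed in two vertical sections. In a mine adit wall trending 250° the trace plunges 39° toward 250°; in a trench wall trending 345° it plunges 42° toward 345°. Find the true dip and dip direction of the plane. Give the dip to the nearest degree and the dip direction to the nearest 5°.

true dip 52°, dip direction 300°

Represent each trace as a vector plunging at its apparent dip toward its trend (east-north-up frame): v₁ = (-0.730, -0.266, -0.629), v₂ = (-0.192, 0.718, -0.669).
The plane normal is n = v₁ × v₂ ∝ (-0.630, 0.368, 0.575).
True dip = arccos(n_z / |n|) = arccos(0.6195) = 51.7°.
Dip direction = atan2(-0.630, 0.368) = 300° (azimuth of n's horizontal projection).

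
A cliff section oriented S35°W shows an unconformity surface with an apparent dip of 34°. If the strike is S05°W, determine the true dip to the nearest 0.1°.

β = acute angle between strike S05°W and section S35°W = 30°.
tan(true dip) = tan 34° / sin 30° = 1.3490
true dip = arctan 1.3490 = 53.45°

53.5°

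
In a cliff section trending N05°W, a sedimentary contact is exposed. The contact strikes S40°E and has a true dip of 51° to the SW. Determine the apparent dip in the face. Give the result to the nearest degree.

The strike is S40°E and the section trends N05°W; the acute angle between them is β = 35°.
tan(apparent dip) = tan 51° · sin 35° = 0.7083
α = arctan(0.7083) = 35.31°

35°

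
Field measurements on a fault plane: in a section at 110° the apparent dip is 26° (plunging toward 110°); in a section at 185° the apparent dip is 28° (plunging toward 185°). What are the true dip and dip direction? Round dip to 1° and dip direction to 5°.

Each apparent-dip line lies in the plane. As unit vectors (x east, y north, z up), v₁ plunges 26°→110° and v₂ plunges 28°→185°.
Cross product v₁ × v₂ gives the pole to the plane: n ∝ (0.241, -0.430, 0.767).
True dip = arccos(n_z / |n|) = arccos(0.8409) = 32.8°.
The horizontal component of n points toward azimuth atan2(n_x, n_y) = 151°, the dip direction.

true dip 33°, dip direction 150°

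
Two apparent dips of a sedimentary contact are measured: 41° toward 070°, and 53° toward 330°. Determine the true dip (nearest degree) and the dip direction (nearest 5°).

Represent each trace as a vector plunging at its apparent dip toward its trend (east-north-up frame): v₁ = (0.709, 0.258, -0.656), v₂ = (-0.301, 0.521, -0.799).
Cross product v₁ × v₂ gives the pole to the plane: n ∝ (0.136, 0.764, 0.447).
True dip = arccos(n_z / |n|) = arccos(0.4995) = 60.0°.
Dip direction = azimuth of (n_x, n_y) = atan2(0.136, 0.764) = 10°.

true dip 60°, dip direction 010°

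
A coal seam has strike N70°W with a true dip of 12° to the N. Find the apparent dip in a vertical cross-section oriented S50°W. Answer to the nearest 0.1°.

10.4°

The section lies 60° from the strike.
tan α = tan 12° × sin 60° = 0.2126 × 0.8660 = 0.1841
apparent dip = arctan 0.1841 = 10.43°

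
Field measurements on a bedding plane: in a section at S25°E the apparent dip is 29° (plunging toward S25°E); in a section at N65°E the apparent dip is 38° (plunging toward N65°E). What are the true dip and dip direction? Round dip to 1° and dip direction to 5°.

true dip 44°, dip direction 100°

The two traces are lines in the plane: v₁ = (sin 155°·cos 29°, cos 155°·cos 29°, −sin 29°), v₂ = (sin 65°·cos 38°, cos 65°·cos 38°, −sin 38°).
Cross product v₁ × v₂ gives the pole to the plane: n ∝ (0.649, -0.119, 0.689).
Dip δ = arctan(|n_h|/n_z) = arctan(0.660/0.689) = 43.8°.
Dip direction = azimuth of (n_x, n_y) = atan2(0.649, -0.119) = 100°.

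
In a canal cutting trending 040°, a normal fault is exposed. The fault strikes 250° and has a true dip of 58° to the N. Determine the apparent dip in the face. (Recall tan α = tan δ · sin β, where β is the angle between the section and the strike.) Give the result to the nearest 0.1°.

Angle between strike (250°) and section (040°): β = 30°.
tan(apparent dip) = tan 58° · sin 30° = 0.8002
α = arctan(0.8002) = 38.67°

38.7°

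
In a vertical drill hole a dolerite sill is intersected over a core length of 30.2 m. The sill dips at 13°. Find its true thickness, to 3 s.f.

True thickness t = h · cos(dip) = 30.2 × cos 13°
t = 30.2 × 0.9744 = 29.426 m

29.4 m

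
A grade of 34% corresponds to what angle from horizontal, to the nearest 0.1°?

tan θ = 34/100 = 0.3400
θ = arctan(0.3400) = 18.78°

18.8°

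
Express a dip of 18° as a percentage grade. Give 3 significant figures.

grade % = 100 × tan 18° = 100 × 0.3249

32.5%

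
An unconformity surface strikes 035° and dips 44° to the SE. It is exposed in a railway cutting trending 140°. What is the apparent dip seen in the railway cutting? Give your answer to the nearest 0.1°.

The section lies 75° from the strike.
tan(apparent dip) = tan 44° · sin 75° = 0.9328
α = arctan(0.9328) = 43.01°

43.0°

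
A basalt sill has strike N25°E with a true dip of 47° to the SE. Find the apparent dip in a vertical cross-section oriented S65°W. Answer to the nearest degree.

The section lies 40° from the strike.
tan(apparent dip) = tan 47° · sin 40° = 0.6893
α = arctan(0.6893) = 34.58°

35°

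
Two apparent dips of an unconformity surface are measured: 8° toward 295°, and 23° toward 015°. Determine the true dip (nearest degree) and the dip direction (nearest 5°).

true dip 23°, dip direction 005°

The two traces are lines in the plane: v₁ = (sin 295°·cos 8°, cos 295°·cos 8°, −sin 8°), v₂ = (sin 15°·cos 23°, cos 15°·cos 23°, −sin 23°).
n = v₁ × v₂ = (0.040, 0.384, 0.898) (taken with n_z > 0).
Dip δ = arctan(|n_h|/n_z) = arctan(0.386/0.898) = 23.3°.
Dip direction = azimuth of (n_x, n_y) = atan2(0.040, 0.384) = 6°.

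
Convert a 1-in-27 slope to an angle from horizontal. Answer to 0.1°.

2.1°

tan θ = 1/27 = 0.0370
θ = arctan(0.0370) = 2.12°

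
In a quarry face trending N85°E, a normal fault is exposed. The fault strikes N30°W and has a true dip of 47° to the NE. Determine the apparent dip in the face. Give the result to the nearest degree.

44°

The strike is N30°W and the section trends N85°E; the acute angle between them is β = 65°.
tan α = tan 47° × sin 65° = 1.0724 × 0.9063 = 0.9719
apparent dip = arctan 0.9719 = 44.18°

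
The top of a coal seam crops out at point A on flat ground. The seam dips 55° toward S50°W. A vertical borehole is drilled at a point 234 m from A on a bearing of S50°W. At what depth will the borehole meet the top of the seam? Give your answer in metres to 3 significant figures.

The hole is directly down-dip from the outcrop, so the down-dip offset is 234 m.
Depth = down-dip offset × tan(dip) = 234.00 × tan 55° = 234.00 × 1.4281
Depth = 334.19 m

334 m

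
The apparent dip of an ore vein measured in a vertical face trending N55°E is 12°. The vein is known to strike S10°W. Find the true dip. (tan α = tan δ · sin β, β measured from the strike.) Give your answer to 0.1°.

16.7°

β = acute angle between strike S10°W and section N55°E = 45°.
tan δ = tan α / sin β = tan 12° / sin 45° = 0.2126 / 0.7071 = 0.3006
true dip = arctan 0.3006 = 16.73°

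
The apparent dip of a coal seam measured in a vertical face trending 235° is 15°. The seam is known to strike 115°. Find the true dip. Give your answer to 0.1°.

17.2°

β = acute angle between strike 115° and section 235° = 60°.
tan δ = tan α / sin β = tan 15° / sin 60° = 0.2679 / 0.8660 = 0.3094
true dip = arctan 0.3094 = 17.19°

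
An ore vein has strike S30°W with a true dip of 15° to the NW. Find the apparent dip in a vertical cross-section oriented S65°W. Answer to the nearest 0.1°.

8.7°

Angle between strike (S30°W) and section (S65°W): β = 35°.
tan α = tan 15° × sin 35° = 0.2679 × 0.5736 = 0.1537
α = arctan(0.1537) = 8.74°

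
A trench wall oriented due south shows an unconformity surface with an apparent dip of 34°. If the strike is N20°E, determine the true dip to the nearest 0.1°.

β = acute angle between strike N20°E and section due south = 20°.
tan(true dip) = tan 34° / sin 20° = 1.9721
true dip = arctan 1.9721 = 63.11°

63.1°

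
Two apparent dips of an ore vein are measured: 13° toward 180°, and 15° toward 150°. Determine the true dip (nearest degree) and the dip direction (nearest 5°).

true dip 15°, dip direction 150°

Represent each trace as a vector plunging at its apparent dip toward its trend (east-north-up frame): v₁ = (0.000, -0.974, -0.225), v₂ = (0.483, -0.837, -0.259).
Cross product v₁ × v₂ gives the pole to the plane: n ∝ (0.064, -0.109, 0.471).
True dip = arccos(n_z / |n|) = arccos(0.9659) = 15.0°.
Dip direction = atan2(0.064, -0.109) = 149° (azimuth of n's horizontal projection).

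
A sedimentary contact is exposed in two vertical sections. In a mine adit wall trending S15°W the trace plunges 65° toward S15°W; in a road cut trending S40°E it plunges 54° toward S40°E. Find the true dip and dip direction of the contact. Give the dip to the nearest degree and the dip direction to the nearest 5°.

Each apparent-dip line lies in the plane. As unit vectors (x east, y north, z up), v₁ plunges 65°→S15°W and v₂ plunges 54°→S40°E.
The plane normal is n = v₁ × v₂ ∝ (-0.078, -0.431, 0.203).
tan δ = √(n_x²+n_y²)/n_z = 0.438/0.203, so δ = 65.1°.
The horizontal component of n points toward azimuth atan2(n_x, n_y) = 190°, the dip direction.

true dip 65°, dip direction 190°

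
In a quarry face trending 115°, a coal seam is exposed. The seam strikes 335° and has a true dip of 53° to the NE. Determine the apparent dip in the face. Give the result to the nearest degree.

The strike is 335° and the section trends 115°; the acute angle between them is β = 40°.
tan α = tan 53° × sin 40° = 1.3270 × 0.6428 = 0.8530
apparent dip = arctan 0.8530 = 40.46°

40°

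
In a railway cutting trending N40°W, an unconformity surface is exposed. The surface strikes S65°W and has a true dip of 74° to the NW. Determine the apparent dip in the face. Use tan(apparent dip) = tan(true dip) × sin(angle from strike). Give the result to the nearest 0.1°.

Angle between strike (S65°W) and section (N40°W): β = 75°.
tan(apparent dip) = tan 74° · sin 75° = 3.3686
apparent dip = arctan 3.3686 = 73.47°

73.5°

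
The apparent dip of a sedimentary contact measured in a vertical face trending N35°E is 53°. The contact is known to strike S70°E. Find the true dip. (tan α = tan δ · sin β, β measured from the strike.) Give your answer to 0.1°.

53.9°

The section is 75° from the strike.
tan δ = tan α / sin β = tan 53° / sin 75° = 1.3270 / 0.9659 = 1.3739
δ = arctan(1.3739) = 53.95°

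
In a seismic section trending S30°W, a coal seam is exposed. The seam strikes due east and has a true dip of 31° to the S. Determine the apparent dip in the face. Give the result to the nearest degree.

Angle between strike (due east) and section (S30°W): β = 60°.
tan α = tan 31° × sin 60° = 0.6009 × 0.8660 = 0.5204
apparent dip = arctan 0.5204 = 27.49°

27°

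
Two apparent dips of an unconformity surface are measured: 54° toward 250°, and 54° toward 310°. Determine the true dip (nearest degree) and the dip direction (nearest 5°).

Each apparent-dip line lies in the plane. As unit vectors (x east, y north, z up), v₁ plunges 54°→250° and v₂ plunges 54°→310°.
Cross product v₁ × v₂ gives the pole to the plane: n ∝ (-0.468, 0.083, 0.299).
tan δ = √(n_x²+n_y²)/n_z = 0.476/0.299, so δ = 57.8°.
The horizontal component of n points toward azimuth atan2(n_x, n_y) = 280°, the dip direction.

true dip 58°, dip direction 280°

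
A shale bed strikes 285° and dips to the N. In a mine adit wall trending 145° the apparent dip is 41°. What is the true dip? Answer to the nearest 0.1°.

53.5°

The section is 40° from the strike.
tan δ = tan α / sin β = tan 41° / sin 40° = 0.8693 / 0.6428 = 1.3524
true dip = arctan 1.3524 = 53.52°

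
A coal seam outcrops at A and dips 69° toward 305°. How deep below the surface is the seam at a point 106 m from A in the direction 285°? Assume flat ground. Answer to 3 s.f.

The hole lies 20° from the dip direction, so the down-dip offset is 106 × cos 20° = 99.61 m.
Depth = down-dip offset × tan(dip) = 99.61 × tan 69° = 99.61 × 2.6051
Depth = 259.49 m

259 m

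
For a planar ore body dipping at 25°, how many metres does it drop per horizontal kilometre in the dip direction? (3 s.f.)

466 m

drop per km = 1000 × tan 25° = 1000 × 0.4663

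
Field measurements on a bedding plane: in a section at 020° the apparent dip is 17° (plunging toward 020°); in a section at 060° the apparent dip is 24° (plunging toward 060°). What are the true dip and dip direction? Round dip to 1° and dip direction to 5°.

true dip 24°, dip direction 065°

Represent each trace as a vector plunging at its apparent dip toward its trend (east-north-up frame): v₁ = (0.327, 0.899, -0.292), v₂ = (0.791, 0.457, -0.407).
The plane normal is n = v₁ × v₂ ∝ (0.232, 0.098, 0.562).
Dip δ = arctan(|n_h|/n_z) = arctan(0.252/0.562) = 24.2°.
Dip direction = atan2(0.232, 0.098) = 67° (azimuth of n's horizontal projection).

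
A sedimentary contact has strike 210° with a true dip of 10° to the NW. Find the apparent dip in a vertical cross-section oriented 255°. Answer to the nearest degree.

Angle between strike (210°) and section (255°): β = 45°.
tan(apparent dip) = tan 10° · sin 45° = 0.1247
apparent dip = arctan 0.1247 = 7.11°

7°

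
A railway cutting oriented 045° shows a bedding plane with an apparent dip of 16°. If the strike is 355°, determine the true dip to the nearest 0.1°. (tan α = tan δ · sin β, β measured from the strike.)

20.5°

β = acute angle between strike 355° and section 045° = 50°.
tan δ = tan α / sin β = tan 16° / sin 50° = 0.2867 / 0.7660 = 0.3743
true dip = arctan 0.3743 = 20.52°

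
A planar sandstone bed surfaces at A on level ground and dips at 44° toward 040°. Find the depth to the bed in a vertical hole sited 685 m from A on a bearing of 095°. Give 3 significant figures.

The hole lies 55° from the dip direction, so the down-dip offset is 685 × cos 55° = 392.90 m.
Depth = down-dip offset × tan(dip) = 392.90 × tan 44° = 392.90 × 0.9657
Depth = 379.42 m

379 m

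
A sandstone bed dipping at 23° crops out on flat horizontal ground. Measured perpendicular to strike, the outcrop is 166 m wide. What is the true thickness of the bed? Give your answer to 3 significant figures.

64.9 m

True thickness t = w · sin(dip) = 166 × sin 23°
t = 166 × 0.3907 = 64.861 m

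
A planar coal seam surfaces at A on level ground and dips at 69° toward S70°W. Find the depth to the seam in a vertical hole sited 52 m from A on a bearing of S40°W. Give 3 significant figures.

The hole lies 30° from the dip direction, so the down-dip offset is 52 × cos 30° = 45.03 m.
Depth = down-dip offset × tan(dip) = 45.03 × tan 69° = 45.03 × 2.6051
Depth = 117.32 m

117 m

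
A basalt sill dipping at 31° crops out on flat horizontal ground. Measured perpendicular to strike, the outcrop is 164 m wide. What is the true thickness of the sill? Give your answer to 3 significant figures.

True thickness t = w · sin(dip) = 164 × sin 31°
t = 164 × 0.5150 = 84.466 m

84.5 m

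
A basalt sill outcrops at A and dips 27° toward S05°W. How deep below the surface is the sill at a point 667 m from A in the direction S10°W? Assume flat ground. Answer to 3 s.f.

339 m

The hole lies 5° from the dip direction, so the down-dip offset is 667 × cos 5° = 664.46 m.
Depth = down-dip offset × tan(dip) = 664.46 × tan 27° = 664.46 × 0.5095
Depth = 338.56 m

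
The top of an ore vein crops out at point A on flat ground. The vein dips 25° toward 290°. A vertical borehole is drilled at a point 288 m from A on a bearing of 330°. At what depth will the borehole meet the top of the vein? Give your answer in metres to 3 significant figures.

The hole lies 40° from the dip direction, so the down-dip offset is 288 × cos 40° = 220.62 m.
Depth = down-dip offset × tan(dip) = 220.62 × tan 25° = 220.62 × 0.4663
Depth = 102.88 m

103 m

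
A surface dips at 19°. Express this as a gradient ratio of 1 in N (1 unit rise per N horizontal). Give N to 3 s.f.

1 in 2.90

1 : N means tan θ = 1/N, so N = 1/tan 19° = 1/0.3443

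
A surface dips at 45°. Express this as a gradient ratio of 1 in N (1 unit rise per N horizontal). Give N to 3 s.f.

1 : N means tan θ = 1/N, so N = 1/tan 45° = 1/1.0000

1 in 1.00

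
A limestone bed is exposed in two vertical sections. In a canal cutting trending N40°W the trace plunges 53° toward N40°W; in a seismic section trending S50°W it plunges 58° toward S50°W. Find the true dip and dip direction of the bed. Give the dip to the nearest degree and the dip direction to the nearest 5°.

The two traces are lines in the plane: v₁ = (sin 320°·cos 53°, cos 320°·cos 53°, −sin 53°), v₂ = (sin 230°·cos 58°, cos 230°·cos 58°, −sin 58°).
Cross product v₁ × v₂ gives the pole to the plane: n ∝ (-0.663, -0.004, 0.319).
tan δ = √(n_x²+n_y²)/n_z = 0.663/0.319, so δ = 64.3°.
The horizontal component of n points toward azimuth atan2(n_x, n_y) = 270°, the dip direction.

true dip 64°, dip direction 270°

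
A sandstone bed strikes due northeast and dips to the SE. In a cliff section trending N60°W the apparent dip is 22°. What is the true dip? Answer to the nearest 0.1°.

The section is 75° from the strike.
tan δ = tan α / sin β = tan 22° / sin 75° = 0.4040 / 0.9659 = 0.4183
δ = arctan(0.4183) = 22.70°

22.7°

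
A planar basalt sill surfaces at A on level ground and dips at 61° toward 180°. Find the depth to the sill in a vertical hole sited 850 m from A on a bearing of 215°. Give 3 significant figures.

The hole lies 35° from the dip direction, so the down-dip offset is 850 × cos 35° = 696.28 m.
Depth = down-dip offset × tan(dip) = 696.28 × tan 61° = 696.28 × 1.8040
Depth = 1256.12 m

1260 m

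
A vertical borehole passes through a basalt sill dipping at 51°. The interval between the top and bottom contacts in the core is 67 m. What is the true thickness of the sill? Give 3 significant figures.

42.2 m

True thickness t = h · cos(dip) = 67 × cos 51°
t = 67 × 0.6293 = 42.164 m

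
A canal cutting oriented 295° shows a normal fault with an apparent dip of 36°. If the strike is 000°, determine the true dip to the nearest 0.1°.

38.7°

The section is 65° from the strike.
tan(true dip) = tan 36° / sin 65° = 0.8017
δ = arctan(0.8017) = 38.72°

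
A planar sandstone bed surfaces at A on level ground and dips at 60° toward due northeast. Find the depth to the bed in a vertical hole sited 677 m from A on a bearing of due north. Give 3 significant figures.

829 m

The hole lies 45° from the dip direction, so the down-dip offset is 677 × cos 45° = 478.71 m.
Depth = down-dip offset × tan(dip) = 478.71 × tan 60° = 478.71 × 1.7321
Depth = 829.15 m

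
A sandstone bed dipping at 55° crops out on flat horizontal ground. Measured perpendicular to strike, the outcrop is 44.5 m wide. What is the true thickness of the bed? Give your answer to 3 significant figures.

True thickness t = w · sin(dip) = 44.5 × sin 55°
t = 44.5 × 0.8192 = 36.452 m

36.5 m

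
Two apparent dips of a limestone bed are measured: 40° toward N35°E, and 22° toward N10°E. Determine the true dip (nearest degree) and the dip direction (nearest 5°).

true dip 50°, dip direction 080°

Each apparent-dip line lies in the plane. As unit vectors (x east, y north, z up), v₁ plunges 40°→N35°E and v₂ plunges 22°→N10°E.
n = v₁ × v₂ = (0.352, 0.061, 0.300) (taken with n_z > 0).
tan δ = √(n_x²+n_y²)/n_z = 0.357/0.300, so δ = 50.0°.
Dip direction = azimuth of (n_x, n_y) = atan2(0.352, 0.061) = 80°.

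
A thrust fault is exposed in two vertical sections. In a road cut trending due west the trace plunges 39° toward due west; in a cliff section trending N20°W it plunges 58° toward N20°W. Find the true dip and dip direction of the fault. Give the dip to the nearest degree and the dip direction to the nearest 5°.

The two traces are lines in the plane: v₁ = (sin 270°·cos 39°, cos 270°·cos 39°, −sin 39°), v₂ = (sin 340°·cos 58°, cos 340°·cos 58°, −sin 58°).
Cross product v₁ × v₂ gives the pole to the plane: n ∝ (-0.313, 0.545, 0.387).
tan δ = √(n_x²+n_y²)/n_z = 0.629/0.387, so δ = 58.4°.
Dip direction = atan2(-0.313, 0.545) = 330° (azimuth of n's horizontal projection).

true dip 58°, dip direction 330°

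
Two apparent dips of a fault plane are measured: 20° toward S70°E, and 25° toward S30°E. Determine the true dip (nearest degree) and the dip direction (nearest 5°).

Represent each trace as a vector plunging at its apparent dip toward its trend (east-north-up frame): v₁ = (0.883, -0.321, -0.342), v₂ = (0.453, -0.785, -0.423).
Cross product v₁ × v₂ gives the pole to the plane: n ∝ (0.133, -0.218, 0.547).
Dip δ = arctan(|n_h|/n_z) = arctan(0.255/0.547) = 25.0°.
Dip direction = atan2(0.133, -0.218) = 149° (azimuth of n's horizontal projection).

true dip 25°, dip direction 150°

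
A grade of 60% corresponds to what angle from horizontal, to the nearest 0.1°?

tan θ = 60/100 = 0.6000
θ = arctan(0.6000) = 30.96°

31.0°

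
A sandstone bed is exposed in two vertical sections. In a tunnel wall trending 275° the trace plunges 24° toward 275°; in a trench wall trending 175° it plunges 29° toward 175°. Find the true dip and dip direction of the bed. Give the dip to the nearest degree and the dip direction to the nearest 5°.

true dip 38°, dip direction 220°

Each apparent-dip line lies in the plane. As unit vectors (x east, y north, z up), v₁ plunges 24°→275° and v₂ plunges 29°→175°.
n = v₁ × v₂ = (-0.393, -0.472, 0.787) (taken with n_z > 0).
Dip δ = arctan(|n_h|/n_z) = arctan(0.614/0.787) = 38.0°.
Dip direction = azimuth of (n_x, n_y) = atan2(-0.393, -0.472) = 220°.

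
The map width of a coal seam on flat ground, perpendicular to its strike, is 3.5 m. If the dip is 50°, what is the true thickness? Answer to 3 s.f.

2.68 m

True thickness t = w · sin(dip) = 3.5 × sin 50°
t = 3.5 × 0.7660 = 2.681 m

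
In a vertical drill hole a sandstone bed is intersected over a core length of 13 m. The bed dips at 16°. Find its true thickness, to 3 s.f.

12.5 m

True thickness t = h · cos(dip) = 13 × cos 16°
t = 13 × 0.9613 = 12.496 m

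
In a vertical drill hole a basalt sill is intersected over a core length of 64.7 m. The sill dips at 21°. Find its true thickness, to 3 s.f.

True thickness t = h · cos(dip) = 64.7 × cos 21°
t = 64.7 × 0.9336 = 60.403 m

60.4 m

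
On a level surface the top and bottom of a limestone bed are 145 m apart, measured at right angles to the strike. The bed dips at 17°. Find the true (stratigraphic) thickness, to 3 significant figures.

42.4 m

True thickness t = w · sin(dip) = 145 × sin 17°
t = 145 × 0.2924 = 42.394 m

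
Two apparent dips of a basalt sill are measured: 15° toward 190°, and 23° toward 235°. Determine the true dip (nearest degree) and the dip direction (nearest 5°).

true dip 23°, dip direction 240°

Each apparent-dip line lies in the plane. As unit vectors (x east, y north, z up), v₁ plunges 15°→190° and v₂ plunges 23°→235°.
n = v₁ × v₂ = (-0.235, -0.130, 0.629) (taken with n_z > 0).
Dip δ = arctan(|n_h|/n_z) = arctan(0.268/0.629) = 23.1°.
The horizontal component of n points toward azimuth atan2(n_x, n_y) = 241°, the dip direction.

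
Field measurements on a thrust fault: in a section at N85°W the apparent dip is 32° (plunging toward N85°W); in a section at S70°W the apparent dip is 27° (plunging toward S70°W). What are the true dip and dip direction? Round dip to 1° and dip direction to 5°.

Represent each trace as a vector plunging at its apparent dip toward its trend (east-north-up frame): v₁ = (-0.845, 0.074, -0.530), v₂ = (-0.837, -0.305, -0.454).
The plane normal is n = v₁ × v₂ ∝ (-0.195, 0.060, 0.319).
tan δ = √(n_x²+n_y²)/n_z = 0.204/0.319, so δ = 32.6°.
Dip direction = atan2(-0.195, 0.060) = 287° (azimuth of n's horizontal projection).

true dip 33°, dip direction 285°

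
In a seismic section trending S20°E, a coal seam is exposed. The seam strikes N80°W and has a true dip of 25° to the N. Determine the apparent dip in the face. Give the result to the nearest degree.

Angle between strike (N80°W) and section (S20°E): β = 60°.
tan α = tan 25° × sin 60° = 0.4663 × 0.8660 = 0.4038
α = arctan(0.4038) = 21.99°

22°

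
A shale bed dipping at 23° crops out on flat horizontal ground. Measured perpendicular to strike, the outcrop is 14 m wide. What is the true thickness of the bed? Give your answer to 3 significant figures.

True thickness t = w · sin(dip) = 14 × sin 23°
t = 14 × 0.3907 = 5.470 m

5.47 m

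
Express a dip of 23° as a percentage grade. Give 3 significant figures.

42.4%

grade % = 100 × tan 23° = 100 × 0.4245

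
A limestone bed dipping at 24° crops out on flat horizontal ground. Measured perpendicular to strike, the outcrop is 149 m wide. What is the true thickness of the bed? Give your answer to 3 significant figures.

60.6 m

True thickness t = w · sin(dip) = 149 × sin 24°
t = 149 × 0.4067 = 60.604 m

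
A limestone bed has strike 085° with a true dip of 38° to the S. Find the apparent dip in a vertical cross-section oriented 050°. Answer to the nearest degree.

24°

The section lies 35° from the strike.
tan(apparent dip) = tan 38° · sin 35° = 0.4481
α = arctan(0.4481) = 24.14°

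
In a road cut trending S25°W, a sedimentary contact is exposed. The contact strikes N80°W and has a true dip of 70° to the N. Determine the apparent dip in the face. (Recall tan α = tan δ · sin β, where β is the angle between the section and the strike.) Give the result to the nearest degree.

The section lies 75° from the strike.
tan(apparent dip) = tan 70° · sin 75° = 2.6539
α = arctan(2.6539) = 69.35°

69°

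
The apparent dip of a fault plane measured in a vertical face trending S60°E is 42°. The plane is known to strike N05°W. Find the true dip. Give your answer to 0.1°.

The section is 55° from the strike.
tan δ = tan α / sin β = tan 42° / sin 55° = 0.9004 / 0.8192 = 1.0992
δ = arctan(1.0992) = 47.71°

47.7°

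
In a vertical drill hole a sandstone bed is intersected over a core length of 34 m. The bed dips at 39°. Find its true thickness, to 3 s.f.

True thickness t = h · cos(dip) = 34 × cos 39°
t = 34 × 0.7771 = 26.423 m

26.4 m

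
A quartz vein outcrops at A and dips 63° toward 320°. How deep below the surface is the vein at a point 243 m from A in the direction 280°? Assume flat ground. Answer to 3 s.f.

The hole lies 40° from the dip direction, so the down-dip offset is 243 × cos 40° = 186.15 m.
Depth = down-dip offset × tan(dip) = 186.15 × tan 63° = 186.15 × 1.9626
Depth = 365.34 m

365 m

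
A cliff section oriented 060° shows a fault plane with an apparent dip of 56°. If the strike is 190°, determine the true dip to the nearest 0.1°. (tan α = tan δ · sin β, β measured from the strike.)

β = acute angle between strike 190° and section 060° = 50°.
tan(true dip) = tan 56° / sin 50° = 1.9353
true dip = arctan 1.9353 = 62.67°

62.7°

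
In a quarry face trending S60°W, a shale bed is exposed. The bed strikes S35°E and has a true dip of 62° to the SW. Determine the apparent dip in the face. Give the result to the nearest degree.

The strike is S35°E and the section trends S60°W; the acute angle between them is β = 85°.
tan α = tan 62° × sin 85° = 1.8807 × 0.9962 = 1.8736
α = arctan(1.8736) = 61.91°

62°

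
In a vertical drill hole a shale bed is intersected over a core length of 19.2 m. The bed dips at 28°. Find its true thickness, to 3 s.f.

True thickness t = h · cos(dip) = 19.2 × cos 28°
t = 19.2 × 0.8829 = 16.953 m

17.0 m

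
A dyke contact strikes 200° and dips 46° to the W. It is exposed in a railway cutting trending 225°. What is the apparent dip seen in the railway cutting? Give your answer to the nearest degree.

24°

The strike is 200° and the section trends 225°; the acute angle between them is β = 25°.
tan(apparent dip) = tan 46° · sin 25° = 0.4376
α = arctan(0.4376) = 23.64°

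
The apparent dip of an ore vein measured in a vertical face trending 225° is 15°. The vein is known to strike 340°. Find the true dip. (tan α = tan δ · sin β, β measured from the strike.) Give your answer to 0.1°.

16.5°

The section is 65° from the strike.
tan(true dip) = tan 15° / sin 65° = 0.2956
true dip = arctan 0.2956 = 16.47°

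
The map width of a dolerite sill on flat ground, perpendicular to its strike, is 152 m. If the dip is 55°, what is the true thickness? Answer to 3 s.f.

125 m

True thickness t = w · sin(dip) = 152 × sin 55°
t = 152 × 0.8192 = 124.511 m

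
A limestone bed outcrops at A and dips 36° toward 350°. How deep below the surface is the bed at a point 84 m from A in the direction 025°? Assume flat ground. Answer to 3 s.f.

50.0 m

The hole lies 35° from the dip direction, so the down-dip offset is 84 × cos 35° = 68.81 m.
Depth = down-dip offset × tan(dip) = 68.81 × tan 36° = 68.81 × 0.7265
Depth = 49.99 m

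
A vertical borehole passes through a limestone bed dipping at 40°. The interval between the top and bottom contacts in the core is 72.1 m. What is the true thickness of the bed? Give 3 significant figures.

55.2 m

True thickness t = h · cos(dip) = 72.1 × cos 40°
t = 72.1 × 0.7660 = 55.232 m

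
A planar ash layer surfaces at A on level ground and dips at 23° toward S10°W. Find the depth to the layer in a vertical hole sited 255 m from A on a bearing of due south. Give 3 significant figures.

107 m

The hole lies 10° from the dip direction, so the down-dip offset is 255 × cos 10° = 251.13 m.
Depth = down-dip offset × tan(dip) = 251.13 × tan 23° = 251.13 × 0.4245
Depth = 106.60 m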